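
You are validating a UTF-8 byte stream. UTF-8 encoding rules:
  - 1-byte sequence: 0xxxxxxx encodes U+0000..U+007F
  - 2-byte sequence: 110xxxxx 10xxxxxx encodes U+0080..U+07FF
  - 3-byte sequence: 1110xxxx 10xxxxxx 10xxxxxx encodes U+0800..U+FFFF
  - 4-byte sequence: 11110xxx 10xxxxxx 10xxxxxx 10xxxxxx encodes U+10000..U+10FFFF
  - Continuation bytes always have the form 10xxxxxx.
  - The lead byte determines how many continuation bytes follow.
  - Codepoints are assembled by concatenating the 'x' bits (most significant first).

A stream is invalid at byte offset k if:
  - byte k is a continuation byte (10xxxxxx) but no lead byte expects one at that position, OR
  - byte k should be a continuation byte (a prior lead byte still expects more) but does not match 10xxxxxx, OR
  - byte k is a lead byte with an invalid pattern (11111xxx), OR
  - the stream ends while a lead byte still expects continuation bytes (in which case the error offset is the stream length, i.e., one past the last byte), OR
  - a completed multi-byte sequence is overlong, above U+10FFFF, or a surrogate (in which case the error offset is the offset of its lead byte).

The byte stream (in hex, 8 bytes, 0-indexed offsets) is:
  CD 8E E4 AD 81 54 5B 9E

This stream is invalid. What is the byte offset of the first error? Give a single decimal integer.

Answer: 7

Derivation:
Byte[0]=CD: 2-byte lead, need 1 cont bytes. acc=0xD
Byte[1]=8E: continuation. acc=(acc<<6)|0x0E=0x34E
Completed: cp=U+034E (starts at byte 0)
Byte[2]=E4: 3-byte lead, need 2 cont bytes. acc=0x4
Byte[3]=AD: continuation. acc=(acc<<6)|0x2D=0x12D
Byte[4]=81: continuation. acc=(acc<<6)|0x01=0x4B41
Completed: cp=U+4B41 (starts at byte 2)
Byte[5]=54: 1-byte ASCII. cp=U+0054
Byte[6]=5B: 1-byte ASCII. cp=U+005B
Byte[7]=9E: INVALID lead byte (not 0xxx/110x/1110/11110)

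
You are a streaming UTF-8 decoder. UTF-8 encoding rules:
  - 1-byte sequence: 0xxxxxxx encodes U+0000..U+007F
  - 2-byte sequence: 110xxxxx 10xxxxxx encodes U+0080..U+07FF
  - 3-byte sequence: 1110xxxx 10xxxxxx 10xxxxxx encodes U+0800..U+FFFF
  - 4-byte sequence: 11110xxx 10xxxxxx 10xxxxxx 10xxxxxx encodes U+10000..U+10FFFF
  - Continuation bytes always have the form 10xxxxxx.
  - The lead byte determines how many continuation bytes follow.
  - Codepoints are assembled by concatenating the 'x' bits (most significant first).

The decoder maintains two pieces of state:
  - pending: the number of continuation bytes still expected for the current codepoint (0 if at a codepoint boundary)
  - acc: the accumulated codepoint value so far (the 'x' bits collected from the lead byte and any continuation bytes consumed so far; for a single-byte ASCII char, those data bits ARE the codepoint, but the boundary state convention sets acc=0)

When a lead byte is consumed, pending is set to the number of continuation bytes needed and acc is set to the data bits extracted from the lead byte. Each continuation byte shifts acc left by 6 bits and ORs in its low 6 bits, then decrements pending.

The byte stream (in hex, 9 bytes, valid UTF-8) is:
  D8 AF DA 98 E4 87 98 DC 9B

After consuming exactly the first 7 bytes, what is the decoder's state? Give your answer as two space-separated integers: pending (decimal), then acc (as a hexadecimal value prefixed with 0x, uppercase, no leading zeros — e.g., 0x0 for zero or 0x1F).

Byte[0]=D8: 2-byte lead. pending=1, acc=0x18
Byte[1]=AF: continuation. acc=(acc<<6)|0x2F=0x62F, pending=0
Byte[2]=DA: 2-byte lead. pending=1, acc=0x1A
Byte[3]=98: continuation. acc=(acc<<6)|0x18=0x698, pending=0
Byte[4]=E4: 3-byte lead. pending=2, acc=0x4
Byte[5]=87: continuation. acc=(acc<<6)|0x07=0x107, pending=1
Byte[6]=98: continuation. acc=(acc<<6)|0x18=0x41D8, pending=0

Answer: 0 0x41D8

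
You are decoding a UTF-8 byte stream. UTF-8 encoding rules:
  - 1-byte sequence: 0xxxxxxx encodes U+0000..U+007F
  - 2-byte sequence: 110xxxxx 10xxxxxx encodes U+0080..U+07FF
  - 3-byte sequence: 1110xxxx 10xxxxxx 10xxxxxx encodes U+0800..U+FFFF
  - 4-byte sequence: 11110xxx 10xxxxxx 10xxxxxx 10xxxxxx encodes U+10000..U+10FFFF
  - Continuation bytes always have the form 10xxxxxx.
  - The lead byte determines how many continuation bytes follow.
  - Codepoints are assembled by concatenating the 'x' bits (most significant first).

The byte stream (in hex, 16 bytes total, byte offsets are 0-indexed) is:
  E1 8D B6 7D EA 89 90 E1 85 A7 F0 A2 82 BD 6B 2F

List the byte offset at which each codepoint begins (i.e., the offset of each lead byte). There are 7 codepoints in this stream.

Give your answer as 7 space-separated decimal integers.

Answer: 0 3 4 7 10 14 15

Derivation:
Byte[0]=E1: 3-byte lead, need 2 cont bytes. acc=0x1
Byte[1]=8D: continuation. acc=(acc<<6)|0x0D=0x4D
Byte[2]=B6: continuation. acc=(acc<<6)|0x36=0x1376
Completed: cp=U+1376 (starts at byte 0)
Byte[3]=7D: 1-byte ASCII. cp=U+007D
Byte[4]=EA: 3-byte lead, need 2 cont bytes. acc=0xA
Byte[5]=89: continuation. acc=(acc<<6)|0x09=0x289
Byte[6]=90: continuation. acc=(acc<<6)|0x10=0xA250
Completed: cp=U+A250 (starts at byte 4)
Byte[7]=E1: 3-byte lead, need 2 cont bytes. acc=0x1
Byte[8]=85: continuation. acc=(acc<<6)|0x05=0x45
Byte[9]=A7: continuation. acc=(acc<<6)|0x27=0x1167
Completed: cp=U+1167 (starts at byte 7)
Byte[10]=F0: 4-byte lead, need 3 cont bytes. acc=0x0
Byte[11]=A2: continuation. acc=(acc<<6)|0x22=0x22
Byte[12]=82: continuation. acc=(acc<<6)|0x02=0x882
Byte[13]=BD: continuation. acc=(acc<<6)|0x3D=0x220BD
Completed: cp=U+220BD (starts at byte 10)
Byte[14]=6B: 1-byte ASCII. cp=U+006B
Byte[15]=2F: 1-byte ASCII. cp=U+002F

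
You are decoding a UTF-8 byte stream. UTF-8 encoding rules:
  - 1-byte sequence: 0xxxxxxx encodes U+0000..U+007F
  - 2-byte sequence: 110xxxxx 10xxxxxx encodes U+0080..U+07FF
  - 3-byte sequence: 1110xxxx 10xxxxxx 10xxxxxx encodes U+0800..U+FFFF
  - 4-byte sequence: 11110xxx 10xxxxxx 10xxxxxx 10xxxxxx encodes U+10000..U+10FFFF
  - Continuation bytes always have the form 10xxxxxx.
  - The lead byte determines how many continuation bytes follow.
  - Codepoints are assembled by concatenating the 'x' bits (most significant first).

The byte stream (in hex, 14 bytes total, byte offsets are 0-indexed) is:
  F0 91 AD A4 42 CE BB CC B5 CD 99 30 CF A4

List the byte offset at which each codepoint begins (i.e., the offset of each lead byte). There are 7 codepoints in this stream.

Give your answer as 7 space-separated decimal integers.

Answer: 0 4 5 7 9 11 12

Derivation:
Byte[0]=F0: 4-byte lead, need 3 cont bytes. acc=0x0
Byte[1]=91: continuation. acc=(acc<<6)|0x11=0x11
Byte[2]=AD: continuation. acc=(acc<<6)|0x2D=0x46D
Byte[3]=A4: continuation. acc=(acc<<6)|0x24=0x11B64
Completed: cp=U+11B64 (starts at byte 0)
Byte[4]=42: 1-byte ASCII. cp=U+0042
Byte[5]=CE: 2-byte lead, need 1 cont bytes. acc=0xE
Byte[6]=BB: continuation. acc=(acc<<6)|0x3B=0x3BB
Completed: cp=U+03BB (starts at byte 5)
Byte[7]=CC: 2-byte lead, need 1 cont bytes. acc=0xC
Byte[8]=B5: continuation. acc=(acc<<6)|0x35=0x335
Completed: cp=U+0335 (starts at byte 7)
Byte[9]=CD: 2-byte lead, need 1 cont bytes. acc=0xD
Byte[10]=99: continuation. acc=(acc<<6)|0x19=0x359
Completed: cp=U+0359 (starts at byte 9)
Byte[11]=30: 1-byte ASCII. cp=U+0030
Byte[12]=CF: 2-byte lead, need 1 cont bytes. acc=0xF
Byte[13]=A4: continuation. acc=(acc<<6)|0x24=0x3E4
Completed: cp=U+03E4 (starts at byte 12)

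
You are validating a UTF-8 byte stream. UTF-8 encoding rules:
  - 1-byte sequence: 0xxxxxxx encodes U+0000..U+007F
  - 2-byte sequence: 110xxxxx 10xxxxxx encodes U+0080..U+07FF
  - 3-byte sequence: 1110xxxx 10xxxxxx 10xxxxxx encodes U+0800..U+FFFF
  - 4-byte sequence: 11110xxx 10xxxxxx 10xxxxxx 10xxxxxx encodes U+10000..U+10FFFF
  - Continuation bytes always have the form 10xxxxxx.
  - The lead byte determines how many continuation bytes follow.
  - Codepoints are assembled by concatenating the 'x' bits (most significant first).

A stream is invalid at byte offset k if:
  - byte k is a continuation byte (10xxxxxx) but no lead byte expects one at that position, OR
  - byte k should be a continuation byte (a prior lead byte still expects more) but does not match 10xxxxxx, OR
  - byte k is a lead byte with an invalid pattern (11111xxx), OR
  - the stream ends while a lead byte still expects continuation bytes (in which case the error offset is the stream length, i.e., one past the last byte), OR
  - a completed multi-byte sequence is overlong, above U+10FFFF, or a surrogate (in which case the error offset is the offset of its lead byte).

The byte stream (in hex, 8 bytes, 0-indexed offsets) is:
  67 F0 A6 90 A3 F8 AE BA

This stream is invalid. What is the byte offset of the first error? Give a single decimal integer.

Byte[0]=67: 1-byte ASCII. cp=U+0067
Byte[1]=F0: 4-byte lead, need 3 cont bytes. acc=0x0
Byte[2]=A6: continuation. acc=(acc<<6)|0x26=0x26
Byte[3]=90: continuation. acc=(acc<<6)|0x10=0x990
Byte[4]=A3: continuation. acc=(acc<<6)|0x23=0x26423
Completed: cp=U+26423 (starts at byte 1)
Byte[5]=F8: INVALID lead byte (not 0xxx/110x/1110/11110)

Answer: 5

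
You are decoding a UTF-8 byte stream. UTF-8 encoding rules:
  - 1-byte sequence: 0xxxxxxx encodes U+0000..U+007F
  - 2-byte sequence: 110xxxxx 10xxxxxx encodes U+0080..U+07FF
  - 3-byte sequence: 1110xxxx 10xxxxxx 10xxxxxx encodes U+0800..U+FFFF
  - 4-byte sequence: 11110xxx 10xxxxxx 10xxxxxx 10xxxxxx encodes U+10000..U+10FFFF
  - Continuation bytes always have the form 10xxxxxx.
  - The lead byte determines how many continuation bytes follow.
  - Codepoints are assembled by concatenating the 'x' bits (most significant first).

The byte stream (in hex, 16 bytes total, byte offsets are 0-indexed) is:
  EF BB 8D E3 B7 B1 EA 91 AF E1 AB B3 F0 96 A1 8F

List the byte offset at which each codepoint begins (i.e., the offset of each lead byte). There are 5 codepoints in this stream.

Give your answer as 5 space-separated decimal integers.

Byte[0]=EF: 3-byte lead, need 2 cont bytes. acc=0xF
Byte[1]=BB: continuation. acc=(acc<<6)|0x3B=0x3FB
Byte[2]=8D: continuation. acc=(acc<<6)|0x0D=0xFECD
Completed: cp=U+FECD (starts at byte 0)
Byte[3]=E3: 3-byte lead, need 2 cont bytes. acc=0x3
Byte[4]=B7: continuation. acc=(acc<<6)|0x37=0xF7
Byte[5]=B1: continuation. acc=(acc<<6)|0x31=0x3DF1
Completed: cp=U+3DF1 (starts at byte 3)
Byte[6]=EA: 3-byte lead, need 2 cont bytes. acc=0xA
Byte[7]=91: continuation. acc=(acc<<6)|0x11=0x291
Byte[8]=AF: continuation. acc=(acc<<6)|0x2F=0xA46F
Completed: cp=U+A46F (starts at byte 6)
Byte[9]=E1: 3-byte lead, need 2 cont bytes. acc=0x1
Byte[10]=AB: continuation. acc=(acc<<6)|0x2B=0x6B
Byte[11]=B3: continuation. acc=(acc<<6)|0x33=0x1AF3
Completed: cp=U+1AF3 (starts at byte 9)
Byte[12]=F0: 4-byte lead, need 3 cont bytes. acc=0x0
Byte[13]=96: continuation. acc=(acc<<6)|0x16=0x16
Byte[14]=A1: continuation. acc=(acc<<6)|0x21=0x5A1
Byte[15]=8F: continuation. acc=(acc<<6)|0x0F=0x1684F
Completed: cp=U+1684F (starts at byte 12)

Answer: 0 3 6 9 12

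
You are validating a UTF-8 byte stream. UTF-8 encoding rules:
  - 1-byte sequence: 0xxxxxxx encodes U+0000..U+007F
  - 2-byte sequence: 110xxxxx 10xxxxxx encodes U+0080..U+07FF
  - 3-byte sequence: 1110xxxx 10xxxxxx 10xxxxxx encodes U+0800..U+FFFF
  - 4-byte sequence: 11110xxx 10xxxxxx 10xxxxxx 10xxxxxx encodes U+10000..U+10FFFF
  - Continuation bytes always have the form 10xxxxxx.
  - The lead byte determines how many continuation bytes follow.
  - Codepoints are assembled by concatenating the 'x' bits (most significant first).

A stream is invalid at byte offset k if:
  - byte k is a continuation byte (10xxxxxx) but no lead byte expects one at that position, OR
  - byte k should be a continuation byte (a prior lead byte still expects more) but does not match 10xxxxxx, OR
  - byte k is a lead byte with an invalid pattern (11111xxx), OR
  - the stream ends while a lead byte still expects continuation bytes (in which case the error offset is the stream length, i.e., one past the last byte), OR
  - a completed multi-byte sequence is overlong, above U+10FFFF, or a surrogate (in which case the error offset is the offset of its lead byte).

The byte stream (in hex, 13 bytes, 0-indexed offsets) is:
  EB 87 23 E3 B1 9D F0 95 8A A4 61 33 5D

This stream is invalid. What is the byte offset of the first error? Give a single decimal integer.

Byte[0]=EB: 3-byte lead, need 2 cont bytes. acc=0xB
Byte[1]=87: continuation. acc=(acc<<6)|0x07=0x2C7
Byte[2]=23: expected 10xxxxxx continuation. INVALID

Answer: 2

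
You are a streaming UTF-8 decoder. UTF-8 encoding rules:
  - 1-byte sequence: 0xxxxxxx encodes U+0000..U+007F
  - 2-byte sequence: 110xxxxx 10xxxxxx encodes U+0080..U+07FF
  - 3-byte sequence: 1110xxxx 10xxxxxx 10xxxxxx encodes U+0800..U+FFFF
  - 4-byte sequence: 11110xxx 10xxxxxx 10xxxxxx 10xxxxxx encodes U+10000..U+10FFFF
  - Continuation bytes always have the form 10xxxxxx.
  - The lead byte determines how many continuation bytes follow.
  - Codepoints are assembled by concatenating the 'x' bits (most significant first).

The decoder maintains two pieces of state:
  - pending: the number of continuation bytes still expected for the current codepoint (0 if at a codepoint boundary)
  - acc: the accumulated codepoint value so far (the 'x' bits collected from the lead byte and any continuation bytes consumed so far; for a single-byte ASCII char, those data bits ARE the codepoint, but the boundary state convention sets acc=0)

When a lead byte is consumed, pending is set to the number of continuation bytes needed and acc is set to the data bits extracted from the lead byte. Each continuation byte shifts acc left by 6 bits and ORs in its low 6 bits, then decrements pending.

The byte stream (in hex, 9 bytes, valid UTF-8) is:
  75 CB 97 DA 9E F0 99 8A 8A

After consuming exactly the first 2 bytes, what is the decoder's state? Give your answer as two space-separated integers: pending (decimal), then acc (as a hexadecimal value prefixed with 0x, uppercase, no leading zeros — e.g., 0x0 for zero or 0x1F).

Byte[0]=75: 1-byte. pending=0, acc=0x0
Byte[1]=CB: 2-byte lead. pending=1, acc=0xB

Answer: 1 0xB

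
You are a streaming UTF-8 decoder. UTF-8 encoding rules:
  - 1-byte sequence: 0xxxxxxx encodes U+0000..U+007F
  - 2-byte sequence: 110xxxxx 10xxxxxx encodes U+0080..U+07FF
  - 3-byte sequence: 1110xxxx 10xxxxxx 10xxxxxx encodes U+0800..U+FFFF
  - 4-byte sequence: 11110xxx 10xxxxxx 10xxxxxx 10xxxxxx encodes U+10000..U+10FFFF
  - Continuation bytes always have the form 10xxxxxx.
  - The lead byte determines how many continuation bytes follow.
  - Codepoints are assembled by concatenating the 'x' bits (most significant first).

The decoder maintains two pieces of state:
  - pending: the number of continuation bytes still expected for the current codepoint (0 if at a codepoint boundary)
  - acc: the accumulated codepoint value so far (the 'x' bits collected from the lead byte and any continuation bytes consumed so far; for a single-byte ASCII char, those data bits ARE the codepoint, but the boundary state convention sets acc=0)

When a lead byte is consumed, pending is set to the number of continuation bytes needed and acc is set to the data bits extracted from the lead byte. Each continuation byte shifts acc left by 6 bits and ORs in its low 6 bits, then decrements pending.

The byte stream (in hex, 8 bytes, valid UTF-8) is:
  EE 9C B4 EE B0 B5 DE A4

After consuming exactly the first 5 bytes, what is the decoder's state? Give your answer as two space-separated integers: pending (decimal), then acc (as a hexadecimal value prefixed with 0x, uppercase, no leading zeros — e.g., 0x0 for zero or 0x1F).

Byte[0]=EE: 3-byte lead. pending=2, acc=0xE
Byte[1]=9C: continuation. acc=(acc<<6)|0x1C=0x39C, pending=1
Byte[2]=B4: continuation. acc=(acc<<6)|0x34=0xE734, pending=0
Byte[3]=EE: 3-byte lead. pending=2, acc=0xE
Byte[4]=B0: continuation. acc=(acc<<6)|0x30=0x3B0, pending=1

Answer: 1 0x3B0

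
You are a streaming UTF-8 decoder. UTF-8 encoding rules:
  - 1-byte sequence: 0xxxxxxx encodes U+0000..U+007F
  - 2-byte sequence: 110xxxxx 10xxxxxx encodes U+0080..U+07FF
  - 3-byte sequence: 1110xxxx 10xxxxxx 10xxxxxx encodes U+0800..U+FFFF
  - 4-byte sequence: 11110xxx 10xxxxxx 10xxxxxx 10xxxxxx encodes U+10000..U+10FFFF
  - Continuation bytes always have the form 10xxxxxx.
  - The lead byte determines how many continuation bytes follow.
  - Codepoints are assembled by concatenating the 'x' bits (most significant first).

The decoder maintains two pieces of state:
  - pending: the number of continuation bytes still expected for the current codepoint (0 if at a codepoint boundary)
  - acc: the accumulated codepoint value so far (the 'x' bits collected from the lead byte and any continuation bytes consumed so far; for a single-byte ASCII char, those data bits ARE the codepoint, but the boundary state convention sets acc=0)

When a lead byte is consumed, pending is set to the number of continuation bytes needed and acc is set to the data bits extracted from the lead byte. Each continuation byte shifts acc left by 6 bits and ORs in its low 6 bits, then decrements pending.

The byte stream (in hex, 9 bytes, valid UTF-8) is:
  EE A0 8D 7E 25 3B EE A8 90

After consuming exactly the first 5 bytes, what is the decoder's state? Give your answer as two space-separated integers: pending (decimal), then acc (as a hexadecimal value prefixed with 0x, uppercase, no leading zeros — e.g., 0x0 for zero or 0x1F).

Byte[0]=EE: 3-byte lead. pending=2, acc=0xE
Byte[1]=A0: continuation. acc=(acc<<6)|0x20=0x3A0, pending=1
Byte[2]=8D: continuation. acc=(acc<<6)|0x0D=0xE80D, pending=0
Byte[3]=7E: 1-byte. pending=0, acc=0x0
Byte[4]=25: 1-byte. pending=0, acc=0x0

Answer: 0 0x0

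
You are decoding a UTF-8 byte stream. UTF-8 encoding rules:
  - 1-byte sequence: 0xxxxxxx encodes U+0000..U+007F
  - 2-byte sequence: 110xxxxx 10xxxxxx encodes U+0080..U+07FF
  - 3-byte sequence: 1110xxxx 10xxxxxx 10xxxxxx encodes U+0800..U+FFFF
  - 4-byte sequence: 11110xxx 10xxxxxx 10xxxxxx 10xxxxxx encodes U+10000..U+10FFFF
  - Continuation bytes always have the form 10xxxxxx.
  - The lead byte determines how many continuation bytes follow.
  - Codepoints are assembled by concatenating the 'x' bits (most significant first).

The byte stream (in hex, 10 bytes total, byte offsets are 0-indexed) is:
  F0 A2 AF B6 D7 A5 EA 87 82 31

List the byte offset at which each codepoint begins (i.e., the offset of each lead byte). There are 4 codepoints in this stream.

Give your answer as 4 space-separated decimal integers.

Byte[0]=F0: 4-byte lead, need 3 cont bytes. acc=0x0
Byte[1]=A2: continuation. acc=(acc<<6)|0x22=0x22
Byte[2]=AF: continuation. acc=(acc<<6)|0x2F=0x8AF
Byte[3]=B6: continuation. acc=(acc<<6)|0x36=0x22BF6
Completed: cp=U+22BF6 (starts at byte 0)
Byte[4]=D7: 2-byte lead, need 1 cont bytes. acc=0x17
Byte[5]=A5: continuation. acc=(acc<<6)|0x25=0x5E5
Completed: cp=U+05E5 (starts at byte 4)
Byte[6]=EA: 3-byte lead, need 2 cont bytes. acc=0xA
Byte[7]=87: continuation. acc=(acc<<6)|0x07=0x287
Byte[8]=82: continuation. acc=(acc<<6)|0x02=0xA1C2
Completed: cp=U+A1C2 (starts at byte 6)
Byte[9]=31: 1-byte ASCII. cp=U+0031

Answer: 0 4 6 9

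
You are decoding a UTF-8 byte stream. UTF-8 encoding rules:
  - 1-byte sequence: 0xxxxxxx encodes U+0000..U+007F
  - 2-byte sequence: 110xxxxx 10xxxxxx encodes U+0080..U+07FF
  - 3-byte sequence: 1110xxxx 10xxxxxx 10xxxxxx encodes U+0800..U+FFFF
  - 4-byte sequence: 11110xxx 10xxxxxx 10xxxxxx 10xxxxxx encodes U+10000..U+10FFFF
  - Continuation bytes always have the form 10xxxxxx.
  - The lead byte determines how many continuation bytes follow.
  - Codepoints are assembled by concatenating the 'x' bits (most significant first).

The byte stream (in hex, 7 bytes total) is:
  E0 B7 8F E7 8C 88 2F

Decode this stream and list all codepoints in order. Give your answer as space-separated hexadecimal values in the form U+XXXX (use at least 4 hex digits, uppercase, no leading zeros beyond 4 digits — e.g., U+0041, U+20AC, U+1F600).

Byte[0]=E0: 3-byte lead, need 2 cont bytes. acc=0x0
Byte[1]=B7: continuation. acc=(acc<<6)|0x37=0x37
Byte[2]=8F: continuation. acc=(acc<<6)|0x0F=0xDCF
Completed: cp=U+0DCF (starts at byte 0)
Byte[3]=E7: 3-byte lead, need 2 cont bytes. acc=0x7
Byte[4]=8C: continuation. acc=(acc<<6)|0x0C=0x1CC
Byte[5]=88: continuation. acc=(acc<<6)|0x08=0x7308
Completed: cp=U+7308 (starts at byte 3)
Byte[6]=2F: 1-byte ASCII. cp=U+002F

Answer: U+0DCF U+7308 U+002F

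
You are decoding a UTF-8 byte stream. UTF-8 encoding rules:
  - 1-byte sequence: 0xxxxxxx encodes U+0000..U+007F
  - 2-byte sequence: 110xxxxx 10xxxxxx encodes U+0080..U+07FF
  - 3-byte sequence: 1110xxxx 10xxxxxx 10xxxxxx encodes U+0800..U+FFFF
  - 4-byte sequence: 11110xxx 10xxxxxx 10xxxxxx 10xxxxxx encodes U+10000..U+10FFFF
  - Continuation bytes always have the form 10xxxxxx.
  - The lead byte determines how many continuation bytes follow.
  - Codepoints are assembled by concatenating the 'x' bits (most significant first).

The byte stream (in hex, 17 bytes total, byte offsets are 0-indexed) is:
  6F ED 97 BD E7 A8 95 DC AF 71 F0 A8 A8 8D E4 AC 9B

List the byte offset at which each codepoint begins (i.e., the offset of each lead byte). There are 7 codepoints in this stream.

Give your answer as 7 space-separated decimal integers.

Byte[0]=6F: 1-byte ASCII. cp=U+006F
Byte[1]=ED: 3-byte lead, need 2 cont bytes. acc=0xD
Byte[2]=97: continuation. acc=(acc<<6)|0x17=0x357
Byte[3]=BD: continuation. acc=(acc<<6)|0x3D=0xD5FD
Completed: cp=U+D5FD (starts at byte 1)
Byte[4]=E7: 3-byte lead, need 2 cont bytes. acc=0x7
Byte[5]=A8: continuation. acc=(acc<<6)|0x28=0x1E8
Byte[6]=95: continuation. acc=(acc<<6)|0x15=0x7A15
Completed: cp=U+7A15 (starts at byte 4)
Byte[7]=DC: 2-byte lead, need 1 cont bytes. acc=0x1C
Byte[8]=AF: continuation. acc=(acc<<6)|0x2F=0x72F
Completed: cp=U+072F (starts at byte 7)
Byte[9]=71: 1-byte ASCII. cp=U+0071
Byte[10]=F0: 4-byte lead, need 3 cont bytes. acc=0x0
Byte[11]=A8: continuation. acc=(acc<<6)|0x28=0x28
Byte[12]=A8: continuation. acc=(acc<<6)|0x28=0xA28
Byte[13]=8D: continuation. acc=(acc<<6)|0x0D=0x28A0D
Completed: cp=U+28A0D (starts at byte 10)
Byte[14]=E4: 3-byte lead, need 2 cont bytes. acc=0x4
Byte[15]=AC: continuation. acc=(acc<<6)|0x2C=0x12C
Byte[16]=9B: continuation. acc=(acc<<6)|0x1B=0x4B1B
Completed: cp=U+4B1B (starts at byte 14)

Answer: 0 1 4 7 9 10 14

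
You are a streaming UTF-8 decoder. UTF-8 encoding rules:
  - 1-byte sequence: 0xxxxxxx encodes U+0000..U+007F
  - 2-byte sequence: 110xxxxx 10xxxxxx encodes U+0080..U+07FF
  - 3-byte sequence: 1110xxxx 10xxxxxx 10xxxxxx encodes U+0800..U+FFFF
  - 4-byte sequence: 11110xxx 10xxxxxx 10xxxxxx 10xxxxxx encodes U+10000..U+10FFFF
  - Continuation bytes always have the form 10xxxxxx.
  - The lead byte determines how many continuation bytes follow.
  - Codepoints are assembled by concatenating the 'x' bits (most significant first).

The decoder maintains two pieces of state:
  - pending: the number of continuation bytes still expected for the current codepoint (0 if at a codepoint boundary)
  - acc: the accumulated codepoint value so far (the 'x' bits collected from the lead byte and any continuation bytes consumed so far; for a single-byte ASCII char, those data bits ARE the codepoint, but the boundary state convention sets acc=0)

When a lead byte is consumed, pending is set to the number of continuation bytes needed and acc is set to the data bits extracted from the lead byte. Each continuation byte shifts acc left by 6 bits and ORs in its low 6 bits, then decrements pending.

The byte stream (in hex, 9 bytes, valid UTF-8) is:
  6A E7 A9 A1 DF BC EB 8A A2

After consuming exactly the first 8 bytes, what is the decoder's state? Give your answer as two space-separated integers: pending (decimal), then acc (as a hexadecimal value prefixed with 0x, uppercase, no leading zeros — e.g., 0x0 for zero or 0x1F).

Answer: 1 0x2CA

Derivation:
Byte[0]=6A: 1-byte. pending=0, acc=0x0
Byte[1]=E7: 3-byte lead. pending=2, acc=0x7
Byte[2]=A9: continuation. acc=(acc<<6)|0x29=0x1E9, pending=1
Byte[3]=A1: continuation. acc=(acc<<6)|0x21=0x7A61, pending=0
Byte[4]=DF: 2-byte lead. pending=1, acc=0x1F
Byte[5]=BC: continuation. acc=(acc<<6)|0x3C=0x7FC, pending=0
Byte[6]=EB: 3-byte lead. pending=2, acc=0xB
Byte[7]=8A: continuation. acc=(acc<<6)|0x0A=0x2CA, pending=1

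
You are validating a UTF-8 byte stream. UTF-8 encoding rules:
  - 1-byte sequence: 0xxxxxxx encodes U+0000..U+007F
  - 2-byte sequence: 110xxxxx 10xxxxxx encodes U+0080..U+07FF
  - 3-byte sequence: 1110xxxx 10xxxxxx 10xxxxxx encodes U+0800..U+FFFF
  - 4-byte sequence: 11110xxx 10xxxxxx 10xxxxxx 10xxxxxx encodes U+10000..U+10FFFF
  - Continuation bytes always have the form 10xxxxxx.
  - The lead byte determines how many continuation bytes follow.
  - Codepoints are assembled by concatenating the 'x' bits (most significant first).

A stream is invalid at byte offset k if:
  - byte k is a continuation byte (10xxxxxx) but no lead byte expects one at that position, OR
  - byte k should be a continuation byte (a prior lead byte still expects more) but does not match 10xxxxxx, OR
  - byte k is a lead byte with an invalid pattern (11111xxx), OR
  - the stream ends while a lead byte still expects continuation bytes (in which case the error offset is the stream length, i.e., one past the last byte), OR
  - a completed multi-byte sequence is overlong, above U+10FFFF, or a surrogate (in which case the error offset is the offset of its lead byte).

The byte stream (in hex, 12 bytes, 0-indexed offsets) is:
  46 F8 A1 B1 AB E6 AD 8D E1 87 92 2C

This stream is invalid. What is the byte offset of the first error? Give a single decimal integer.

Answer: 1

Derivation:
Byte[0]=46: 1-byte ASCII. cp=U+0046
Byte[1]=F8: INVALID lead byte (not 0xxx/110x/1110/11110)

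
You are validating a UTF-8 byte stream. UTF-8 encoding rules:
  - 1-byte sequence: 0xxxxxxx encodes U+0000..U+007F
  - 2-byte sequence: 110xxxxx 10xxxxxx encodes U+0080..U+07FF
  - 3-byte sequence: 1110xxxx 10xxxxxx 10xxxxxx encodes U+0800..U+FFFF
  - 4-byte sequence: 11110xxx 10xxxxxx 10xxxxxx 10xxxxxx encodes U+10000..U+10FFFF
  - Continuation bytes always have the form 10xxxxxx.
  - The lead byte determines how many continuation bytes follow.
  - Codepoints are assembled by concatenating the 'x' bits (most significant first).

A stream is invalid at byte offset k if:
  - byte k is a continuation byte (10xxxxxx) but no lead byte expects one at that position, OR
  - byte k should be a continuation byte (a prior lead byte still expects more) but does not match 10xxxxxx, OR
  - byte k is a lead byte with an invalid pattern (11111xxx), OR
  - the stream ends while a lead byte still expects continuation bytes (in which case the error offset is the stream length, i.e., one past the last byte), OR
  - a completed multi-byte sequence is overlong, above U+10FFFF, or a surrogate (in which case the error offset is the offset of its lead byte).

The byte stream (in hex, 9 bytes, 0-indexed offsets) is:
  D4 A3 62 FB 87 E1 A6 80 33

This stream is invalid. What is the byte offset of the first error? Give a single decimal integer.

Byte[0]=D4: 2-byte lead, need 1 cont bytes. acc=0x14
Byte[1]=A3: continuation. acc=(acc<<6)|0x23=0x523
Completed: cp=U+0523 (starts at byte 0)
Byte[2]=62: 1-byte ASCII. cp=U+0062
Byte[3]=FB: INVALID lead byte (not 0xxx/110x/1110/11110)

Answer: 3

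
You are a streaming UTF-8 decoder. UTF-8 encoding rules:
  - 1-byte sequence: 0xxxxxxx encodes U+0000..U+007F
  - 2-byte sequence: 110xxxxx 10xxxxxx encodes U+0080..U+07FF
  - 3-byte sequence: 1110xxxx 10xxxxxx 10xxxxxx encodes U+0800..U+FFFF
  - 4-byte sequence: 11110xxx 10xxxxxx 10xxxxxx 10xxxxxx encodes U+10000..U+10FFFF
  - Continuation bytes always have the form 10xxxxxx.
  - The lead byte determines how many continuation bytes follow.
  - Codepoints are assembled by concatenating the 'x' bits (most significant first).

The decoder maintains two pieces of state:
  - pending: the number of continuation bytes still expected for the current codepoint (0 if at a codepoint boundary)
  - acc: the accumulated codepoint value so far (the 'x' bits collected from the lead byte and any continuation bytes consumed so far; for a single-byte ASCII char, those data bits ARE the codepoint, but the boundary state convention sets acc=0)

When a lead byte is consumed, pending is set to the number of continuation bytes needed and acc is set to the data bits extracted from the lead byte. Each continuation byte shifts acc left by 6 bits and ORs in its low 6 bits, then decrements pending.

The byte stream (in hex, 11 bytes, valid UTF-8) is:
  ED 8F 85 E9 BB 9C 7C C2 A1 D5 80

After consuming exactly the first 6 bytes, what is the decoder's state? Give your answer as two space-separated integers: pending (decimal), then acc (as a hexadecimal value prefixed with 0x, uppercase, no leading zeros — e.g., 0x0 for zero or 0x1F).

Byte[0]=ED: 3-byte lead. pending=2, acc=0xD
Byte[1]=8F: continuation. acc=(acc<<6)|0x0F=0x34F, pending=1
Byte[2]=85: continuation. acc=(acc<<6)|0x05=0xD3C5, pending=0
Byte[3]=E9: 3-byte lead. pending=2, acc=0x9
Byte[4]=BB: continuation. acc=(acc<<6)|0x3B=0x27B, pending=1
Byte[5]=9C: continuation. acc=(acc<<6)|0x1C=0x9EDC, pending=0

Answer: 0 0x9EDC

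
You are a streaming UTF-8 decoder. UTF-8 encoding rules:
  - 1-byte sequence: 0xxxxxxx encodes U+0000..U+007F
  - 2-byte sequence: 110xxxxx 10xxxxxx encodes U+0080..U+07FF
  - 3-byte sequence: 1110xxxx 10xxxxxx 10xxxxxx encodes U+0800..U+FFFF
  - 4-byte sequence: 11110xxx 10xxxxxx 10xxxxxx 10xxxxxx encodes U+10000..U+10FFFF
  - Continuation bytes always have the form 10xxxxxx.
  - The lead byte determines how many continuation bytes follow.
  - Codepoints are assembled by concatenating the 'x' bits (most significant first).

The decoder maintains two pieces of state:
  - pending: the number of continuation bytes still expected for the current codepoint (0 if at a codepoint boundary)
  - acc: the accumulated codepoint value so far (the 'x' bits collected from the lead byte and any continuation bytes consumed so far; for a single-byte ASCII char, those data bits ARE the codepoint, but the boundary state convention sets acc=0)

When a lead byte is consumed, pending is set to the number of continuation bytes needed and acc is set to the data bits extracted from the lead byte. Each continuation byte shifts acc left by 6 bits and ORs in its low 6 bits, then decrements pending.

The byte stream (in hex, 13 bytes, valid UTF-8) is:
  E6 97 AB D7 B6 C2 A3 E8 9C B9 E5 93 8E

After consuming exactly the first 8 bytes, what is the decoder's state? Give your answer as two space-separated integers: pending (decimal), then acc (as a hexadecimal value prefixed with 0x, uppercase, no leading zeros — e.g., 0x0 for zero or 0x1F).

Byte[0]=E6: 3-byte lead. pending=2, acc=0x6
Byte[1]=97: continuation. acc=(acc<<6)|0x17=0x197, pending=1
Byte[2]=AB: continuation. acc=(acc<<6)|0x2B=0x65EB, pending=0
Byte[3]=D7: 2-byte lead. pending=1, acc=0x17
Byte[4]=B6: continuation. acc=(acc<<6)|0x36=0x5F6, pending=0
Byte[5]=C2: 2-byte lead. pending=1, acc=0x2
Byte[6]=A3: continuation. acc=(acc<<6)|0x23=0xA3, pending=0
Byte[7]=E8: 3-byte lead. pending=2, acc=0x8

Answer: 2 0x8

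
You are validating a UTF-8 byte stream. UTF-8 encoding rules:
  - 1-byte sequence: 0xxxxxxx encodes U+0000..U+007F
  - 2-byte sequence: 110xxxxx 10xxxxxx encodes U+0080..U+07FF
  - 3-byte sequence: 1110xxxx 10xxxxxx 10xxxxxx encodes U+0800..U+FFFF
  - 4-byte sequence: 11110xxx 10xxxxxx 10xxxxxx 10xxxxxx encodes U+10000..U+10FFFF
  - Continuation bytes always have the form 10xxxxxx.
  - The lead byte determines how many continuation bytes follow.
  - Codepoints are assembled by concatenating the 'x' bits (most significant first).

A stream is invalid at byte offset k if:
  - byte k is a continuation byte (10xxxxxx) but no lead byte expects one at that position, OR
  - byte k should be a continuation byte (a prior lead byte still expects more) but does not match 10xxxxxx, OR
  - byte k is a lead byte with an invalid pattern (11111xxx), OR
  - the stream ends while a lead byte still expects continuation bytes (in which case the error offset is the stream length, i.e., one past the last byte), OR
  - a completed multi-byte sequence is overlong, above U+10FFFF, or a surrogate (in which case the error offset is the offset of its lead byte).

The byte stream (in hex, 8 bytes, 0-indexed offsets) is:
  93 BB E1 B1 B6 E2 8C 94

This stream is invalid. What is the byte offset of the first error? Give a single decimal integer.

Answer: 0

Derivation:
Byte[0]=93: INVALID lead byte (not 0xxx/110x/1110/11110)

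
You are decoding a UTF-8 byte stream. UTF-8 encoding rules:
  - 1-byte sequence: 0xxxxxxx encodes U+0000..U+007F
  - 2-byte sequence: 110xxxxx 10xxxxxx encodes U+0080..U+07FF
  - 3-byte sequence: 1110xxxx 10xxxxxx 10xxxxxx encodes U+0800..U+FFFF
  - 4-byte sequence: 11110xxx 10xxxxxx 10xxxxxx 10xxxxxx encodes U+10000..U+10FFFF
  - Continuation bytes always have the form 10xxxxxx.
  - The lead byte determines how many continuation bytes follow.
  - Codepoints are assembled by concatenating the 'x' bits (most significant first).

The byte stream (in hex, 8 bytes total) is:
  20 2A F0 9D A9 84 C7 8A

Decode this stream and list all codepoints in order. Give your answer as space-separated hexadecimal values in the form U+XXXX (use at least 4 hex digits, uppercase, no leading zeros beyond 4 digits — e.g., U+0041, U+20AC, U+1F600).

Byte[0]=20: 1-byte ASCII. cp=U+0020
Byte[1]=2A: 1-byte ASCII. cp=U+002A
Byte[2]=F0: 4-byte lead, need 3 cont bytes. acc=0x0
Byte[3]=9D: continuation. acc=(acc<<6)|0x1D=0x1D
Byte[4]=A9: continuation. acc=(acc<<6)|0x29=0x769
Byte[5]=84: continuation. acc=(acc<<6)|0x04=0x1DA44
Completed: cp=U+1DA44 (starts at byte 2)
Byte[6]=C7: 2-byte lead, need 1 cont bytes. acc=0x7
Byte[7]=8A: continuation. acc=(acc<<6)|0x0A=0x1CA
Completed: cp=U+01CA (starts at byte 6)

Answer: U+0020 U+002A U+1DA44 U+01CA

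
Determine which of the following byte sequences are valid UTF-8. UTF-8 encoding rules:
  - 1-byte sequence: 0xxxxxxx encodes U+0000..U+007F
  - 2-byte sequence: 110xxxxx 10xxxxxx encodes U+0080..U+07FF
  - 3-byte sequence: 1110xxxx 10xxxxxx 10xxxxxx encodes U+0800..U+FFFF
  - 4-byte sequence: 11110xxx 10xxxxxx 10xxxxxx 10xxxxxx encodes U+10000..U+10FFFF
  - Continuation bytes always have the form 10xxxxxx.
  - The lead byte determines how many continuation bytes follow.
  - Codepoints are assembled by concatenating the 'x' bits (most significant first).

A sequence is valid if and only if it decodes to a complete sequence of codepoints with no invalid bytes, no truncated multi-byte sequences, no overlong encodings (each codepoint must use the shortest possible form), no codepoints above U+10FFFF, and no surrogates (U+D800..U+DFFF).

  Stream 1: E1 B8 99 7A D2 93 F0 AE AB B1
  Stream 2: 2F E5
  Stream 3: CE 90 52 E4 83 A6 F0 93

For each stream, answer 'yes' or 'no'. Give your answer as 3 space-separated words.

Stream 1: decodes cleanly. VALID
Stream 2: error at byte offset 2. INVALID
Stream 3: error at byte offset 8. INVALID

Answer: yes no no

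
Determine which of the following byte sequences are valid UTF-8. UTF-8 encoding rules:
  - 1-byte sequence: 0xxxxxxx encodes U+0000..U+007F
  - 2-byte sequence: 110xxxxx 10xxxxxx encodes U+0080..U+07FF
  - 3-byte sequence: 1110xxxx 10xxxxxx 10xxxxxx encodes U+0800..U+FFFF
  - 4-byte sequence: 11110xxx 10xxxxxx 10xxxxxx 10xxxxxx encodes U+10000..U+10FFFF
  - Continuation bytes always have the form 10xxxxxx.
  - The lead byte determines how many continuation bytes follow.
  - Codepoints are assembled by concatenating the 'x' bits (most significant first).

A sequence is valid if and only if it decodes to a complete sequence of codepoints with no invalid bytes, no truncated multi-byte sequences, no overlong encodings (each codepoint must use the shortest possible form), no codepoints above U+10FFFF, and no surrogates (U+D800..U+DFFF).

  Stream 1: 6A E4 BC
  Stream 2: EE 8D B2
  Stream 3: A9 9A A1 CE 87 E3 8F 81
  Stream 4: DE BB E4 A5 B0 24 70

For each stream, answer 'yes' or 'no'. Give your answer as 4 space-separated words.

Stream 1: error at byte offset 3. INVALID
Stream 2: decodes cleanly. VALID
Stream 3: error at byte offset 0. INVALID
Stream 4: decodes cleanly. VALID

Answer: no yes no yes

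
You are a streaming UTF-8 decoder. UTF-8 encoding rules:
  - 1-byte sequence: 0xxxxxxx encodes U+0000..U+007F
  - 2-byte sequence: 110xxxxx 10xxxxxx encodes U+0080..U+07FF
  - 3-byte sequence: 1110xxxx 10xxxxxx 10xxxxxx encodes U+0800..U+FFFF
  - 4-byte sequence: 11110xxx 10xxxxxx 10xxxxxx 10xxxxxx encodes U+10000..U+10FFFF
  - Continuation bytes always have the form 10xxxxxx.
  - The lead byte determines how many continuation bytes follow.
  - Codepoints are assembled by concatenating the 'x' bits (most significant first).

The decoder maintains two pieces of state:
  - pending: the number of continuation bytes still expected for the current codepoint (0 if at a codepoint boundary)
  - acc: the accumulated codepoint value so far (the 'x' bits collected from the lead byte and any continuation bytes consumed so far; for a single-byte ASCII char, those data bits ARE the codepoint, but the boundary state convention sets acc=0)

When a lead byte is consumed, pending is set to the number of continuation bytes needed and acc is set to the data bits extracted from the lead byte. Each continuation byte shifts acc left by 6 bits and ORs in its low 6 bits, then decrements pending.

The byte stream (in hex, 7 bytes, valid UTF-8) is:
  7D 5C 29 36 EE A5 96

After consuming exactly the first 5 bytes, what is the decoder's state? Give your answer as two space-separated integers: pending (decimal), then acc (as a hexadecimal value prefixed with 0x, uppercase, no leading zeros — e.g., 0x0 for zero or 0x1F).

Answer: 2 0xE

Derivation:
Byte[0]=7D: 1-byte. pending=0, acc=0x0
Byte[1]=5C: 1-byte. pending=0, acc=0x0
Byte[2]=29: 1-byte. pending=0, acc=0x0
Byte[3]=36: 1-byte. pending=0, acc=0x0
Byte[4]=EE: 3-byte lead. pending=2, acc=0xE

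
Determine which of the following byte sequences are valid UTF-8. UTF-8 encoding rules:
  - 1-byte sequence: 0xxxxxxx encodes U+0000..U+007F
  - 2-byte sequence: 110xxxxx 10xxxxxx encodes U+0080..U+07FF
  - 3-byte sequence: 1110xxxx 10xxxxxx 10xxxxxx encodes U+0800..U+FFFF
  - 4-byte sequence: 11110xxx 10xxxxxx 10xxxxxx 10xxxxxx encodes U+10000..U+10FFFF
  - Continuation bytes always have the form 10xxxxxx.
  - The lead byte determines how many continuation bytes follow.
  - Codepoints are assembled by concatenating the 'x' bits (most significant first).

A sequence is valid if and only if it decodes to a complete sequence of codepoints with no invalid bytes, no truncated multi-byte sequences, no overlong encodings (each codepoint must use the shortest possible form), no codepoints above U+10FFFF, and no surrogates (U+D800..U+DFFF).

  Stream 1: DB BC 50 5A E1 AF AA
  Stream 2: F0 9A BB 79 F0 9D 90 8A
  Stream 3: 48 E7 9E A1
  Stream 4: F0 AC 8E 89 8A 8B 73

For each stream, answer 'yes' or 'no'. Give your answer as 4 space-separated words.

Answer: yes no yes no

Derivation:
Stream 1: decodes cleanly. VALID
Stream 2: error at byte offset 3. INVALID
Stream 3: decodes cleanly. VALID
Stream 4: error at byte offset 4. INVALID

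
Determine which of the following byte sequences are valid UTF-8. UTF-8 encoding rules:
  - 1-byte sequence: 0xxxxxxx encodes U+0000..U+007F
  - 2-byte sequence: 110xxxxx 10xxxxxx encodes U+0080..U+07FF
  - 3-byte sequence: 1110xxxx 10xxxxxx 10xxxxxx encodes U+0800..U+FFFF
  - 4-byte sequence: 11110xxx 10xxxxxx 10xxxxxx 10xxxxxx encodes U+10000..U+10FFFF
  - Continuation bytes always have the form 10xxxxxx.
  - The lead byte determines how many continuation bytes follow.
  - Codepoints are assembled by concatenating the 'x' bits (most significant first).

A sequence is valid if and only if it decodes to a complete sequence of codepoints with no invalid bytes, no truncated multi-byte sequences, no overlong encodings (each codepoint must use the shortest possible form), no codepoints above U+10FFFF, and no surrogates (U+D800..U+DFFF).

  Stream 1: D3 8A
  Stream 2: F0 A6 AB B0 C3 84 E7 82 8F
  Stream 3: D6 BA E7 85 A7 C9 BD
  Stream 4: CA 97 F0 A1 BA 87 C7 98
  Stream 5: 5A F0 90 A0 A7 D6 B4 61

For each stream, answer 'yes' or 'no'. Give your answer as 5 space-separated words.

Stream 1: decodes cleanly. VALID
Stream 2: decodes cleanly. VALID
Stream 3: decodes cleanly. VALID
Stream 4: decodes cleanly. VALID
Stream 5: decodes cleanly. VALID

Answer: yes yes yes yes yes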